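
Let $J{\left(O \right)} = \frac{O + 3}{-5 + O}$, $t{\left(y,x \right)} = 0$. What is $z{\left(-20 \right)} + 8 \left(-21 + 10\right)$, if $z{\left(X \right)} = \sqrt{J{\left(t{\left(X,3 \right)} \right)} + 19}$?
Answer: $-88 + \frac{2 \sqrt{115}}{5} \approx -83.71$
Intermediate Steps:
$J{\left(O \right)} = \frac{3 + O}{-5 + O}$
$z{\left(X \right)} = \frac{2 \sqrt{115}}{5}$ ($z{\left(X \right)} = \sqrt{\frac{3 + 0}{-5 + 0} + 19} = \sqrt{\frac{1}{-5} \cdot 3 + 19} = \sqrt{\left(- \frac{1}{5}\right) 3 + 19} = \sqrt{- \frac{3}{5} + 19} = \sqrt{\frac{92}{5}} = \frac{2 \sqrt{115}}{5}$)
$z{\left(-20 \right)} + 8 \left(-21 + 10\right) = \frac{2 \sqrt{115}}{5} + 8 \left(-21 + 10\right) = \frac{2 \sqrt{115}}{5} + 8 \left(-11\right) = \frac{2 \sqrt{115}}{5} - 88 = -88 + \frac{2 \sqrt{115}}{5}$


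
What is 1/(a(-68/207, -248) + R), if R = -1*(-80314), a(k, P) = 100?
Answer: 1/80414 ≈ 1.2436e-5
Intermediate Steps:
R = 80314
1/(a(-68/207, -248) + R) = 1/(100 + 80314) = 1/80414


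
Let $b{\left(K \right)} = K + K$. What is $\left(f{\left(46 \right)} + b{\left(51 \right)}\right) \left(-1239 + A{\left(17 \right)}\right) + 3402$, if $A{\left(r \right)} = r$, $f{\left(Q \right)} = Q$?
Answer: $-177454$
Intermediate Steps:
$b{\left(K \right)} = 2 K$
$\left(f{\left(46 \right)} + b{\left(51 \right)}\right) \left(-1239 + A{\left(17 \right)}\right) + 3402 = \left(46 + 2 \cdot 51\right) \left(-1239 + 17\right) + 3402 = \left(46 + 102\right) \left(-1222\right) + 3402 = 148 \left(-1222\right) + 3402 = -180856 + 3402 = -177454$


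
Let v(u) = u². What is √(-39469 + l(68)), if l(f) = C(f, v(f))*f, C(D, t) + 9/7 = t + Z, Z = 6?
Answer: √13488895/7 ≈ 524.67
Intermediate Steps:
C(D, t) = 33/7 + t (C(D, t) = -9/7 + (t + 6) = -9/7 + (6 + t) = 33/7 + t)
l(f) = f*(33/7 + f²) (l(f) = (33/7 + f²)*f = f*(33/7 + f²))
√(-39469 + l(68)) = √(-39469 + 68*(33/7 + 68²)) = √(-39469 + 68*(33/7 + 4624)) = √(-39469 + 68*(32401/7)) = √(-39469 + 2203268/7) = √(1926985/7) = √13488895/7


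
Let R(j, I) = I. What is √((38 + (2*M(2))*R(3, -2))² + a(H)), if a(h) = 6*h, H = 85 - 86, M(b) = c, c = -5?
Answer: √3358 ≈ 57.948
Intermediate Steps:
M(b) = -5
H = -1
√((38 + (2*M(2))*R(3, -2))² + a(H)) = √((38 + (2*(-5))*(-2))² + 6*(-1)) = √((38 - 10*(-2))² - 6) = √((38 + 20)² - 6) = √(58² - 6) = √(3364 - 6) = √3358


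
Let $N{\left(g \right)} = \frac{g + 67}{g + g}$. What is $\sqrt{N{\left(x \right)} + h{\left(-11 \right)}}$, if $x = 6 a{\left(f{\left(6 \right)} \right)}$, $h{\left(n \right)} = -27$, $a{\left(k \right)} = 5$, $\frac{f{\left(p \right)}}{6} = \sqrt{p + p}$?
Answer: $\frac{i \sqrt{22845}}{30} \approx 5.0382 i$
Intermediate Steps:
$f{\left(p \right)} = 6 \sqrt{2} \sqrt{p}$ ($f{\left(p \right)} = 6 \sqrt{p + p} = 6 \sqrt{2 p} = 6 \sqrt{2} \sqrt{p}$)
$x = 30$ ($x = 6 \cdot 5 = 30$)
$N{\left(g \right)} = \frac{67 + g}{2 g}$
$\sqrt{N{\left(x \right)} + h{\left(-11 \right)}} = \sqrt{\frac{67 + 30}{2 \cdot 30} - 27} = \sqrt{\frac{1}{2} \cdot \frac{1}{30} \cdot 97 - 27} = \sqrt{\frac{97}{60} - 27} = \sqrt{- \frac{1523}{60}} = \frac{i \sqrt{22845}}{30}$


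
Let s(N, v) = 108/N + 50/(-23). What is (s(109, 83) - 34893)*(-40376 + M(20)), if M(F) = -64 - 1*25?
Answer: 3539866748405/2507 ≈ 1.4120e+9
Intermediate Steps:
s(N, v) = -50/23 + 108/N (s(N, v) = 108/N + 50*(-1/23) = 108/N - 50/23 = -50/23 + 108/N)
M(F) = -89 (M(F) = -64 - 25 = -89)
(s(109, 83) - 34893)*(-40376 + M(20)) = ((-50/23 + 108/109) - 34893)*(-40376 - 89) = ((-50/23 + 108*(1/109)) - 34893)*(-40465) = ((-50/23 + 108/109) - 34893)*(-40465) = (-2966/2507 - 34893)*(-40465) = -87479717/2507*(-40465) = 3539866748405/2507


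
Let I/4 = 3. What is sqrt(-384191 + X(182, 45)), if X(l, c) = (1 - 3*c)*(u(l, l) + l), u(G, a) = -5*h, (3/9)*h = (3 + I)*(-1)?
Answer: I*sqrt(438729) ≈ 662.37*I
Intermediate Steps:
I = 12 (I = 4*3 = 12)
h = -45 (h = 3*((3 + 12)*(-1)) = 3*(15*(-1)) = 3*(-15) = -45)
u(G, a) = 225 (u(G, a) = -5*(-45) = 225)
X(l, c) = (1 - 3*c)*(225 + l)
sqrt(-384191 + X(182, 45)) = sqrt(-384191 + (225 + 182 - 675*45 - 3*45*182)) = sqrt(-384191 + (225 + 182 - 30375 - 24570)) = sqrt(-384191 - 54538) = sqrt(-438729) = I*sqrt(438729)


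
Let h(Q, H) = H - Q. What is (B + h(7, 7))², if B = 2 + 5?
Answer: 49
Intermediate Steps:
B = 7
(B + h(7, 7))² = (7 + (7 - 1*7))² = (7 + (7 - 7))² = (7 + 0)² = 7² = 49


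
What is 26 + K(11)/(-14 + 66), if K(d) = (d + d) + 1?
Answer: 1375/52 ≈ 26.442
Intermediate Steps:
K(d) = 1 + 2*d (K(d) = 2*d + 1 = 1 + 2*d)
26 + K(11)/(-14 + 66) = 26 + (1 + 2*11)/(-14 + 66) = 26 + (1 + 22)/52 = 26 + (1/52)*23 = 26 + 23/52 = 1375/52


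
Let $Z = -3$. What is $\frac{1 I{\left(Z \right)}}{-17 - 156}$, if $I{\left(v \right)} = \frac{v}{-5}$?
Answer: $- \frac{3}{865} \approx -0.0034682$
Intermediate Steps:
$I{\left(v \right)} = - \frac{v}{5}$ ($I{\left(v \right)} = v \left(- \frac{1}{5}\right) = - \frac{v}{5}$)
$\frac{1 I{\left(Z \right)}}{-17 - 156} = \frac{1 \left(\left(- \frac{1}{5}\right) \left(-3\right)\right)}{-17 - 156} = \frac{1 \cdot \frac{3}{5}}{-173} = \left(- \frac{1}{173}\right) \frac{3}{5} = - \frac{3}{865}$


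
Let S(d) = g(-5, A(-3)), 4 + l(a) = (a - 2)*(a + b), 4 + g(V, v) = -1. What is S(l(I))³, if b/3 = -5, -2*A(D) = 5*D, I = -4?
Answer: -125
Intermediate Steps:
A(D) = -5*D/2
b = -15 (b = 3*(-5) = -15)
g(V, v) = -5 (g(V, v) = -4 - 1 = -5)
l(a) = -4 + (-15 + a)*(-2 + a) (l(a) = -4 + (a - 2)*(a - 15) = -4 + (-2 + a)*(-15 + a) = -4 + (-15 + a)*(-2 + a))
S(d) = -5
S(l(I))³ = (-5)³ = -125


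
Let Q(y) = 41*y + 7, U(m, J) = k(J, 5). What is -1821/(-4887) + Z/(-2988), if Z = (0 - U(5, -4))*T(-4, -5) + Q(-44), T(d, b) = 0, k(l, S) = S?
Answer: 526781/540828 ≈ 0.97403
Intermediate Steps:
U(m, J) = 5
Q(y) = 7 + 41*y
Z = -1797 (Z = (0 - 1*5)*0 + (7 + 41*(-44)) = (0 - 5)*0 + (7 - 1804) = -5*0 - 1797 = 0 - 1797 = -1797)
-1821/(-4887) + Z/(-2988) = -1821/(-4887) - 1797/(-2988) = -1821*(-1/4887) - 1797*(-1/2988) = 607/1629 + 599/996 = 526781/540828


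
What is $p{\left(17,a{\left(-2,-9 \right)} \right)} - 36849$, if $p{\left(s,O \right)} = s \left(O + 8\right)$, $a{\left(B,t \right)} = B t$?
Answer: $-36407$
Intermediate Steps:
$p{\left(s,O \right)} = s \left(8 + O\right)$
$p{\left(17,a{\left(-2,-9 \right)} \right)} - 36849 = 17 \left(8 - -18\right) - 36849 = 17 \left(8 + 18\right) - 36849 = 17 \cdot 26 - 36849 = 442 - 36849 = -36407$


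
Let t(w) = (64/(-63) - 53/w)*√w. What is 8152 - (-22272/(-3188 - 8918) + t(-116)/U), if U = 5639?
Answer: 49332920/6053 + 4085*I*√29/20604906 ≈ 8150.2 + 0.0010676*I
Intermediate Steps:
t(w) = √w*(-64/63 - 53/w) (t(w) = (64*(-1/63) - 53/w)*√w = (-64/63 - 53/w)*√w = √w*(-64/63 - 53/w))
8152 - (-22272/(-3188 - 8918) + t(-116)/U) = 8152 - (-22272/(-3188 - 8918) + ((-3339 - 64*(-116))/(63*√(-116)))/5639) = 8152 - (-22272/(-12106) + ((-I*√29/58)*(-3339 + 7424)/63)*(1/5639)) = 8152 - (-22272*(-1/12106) + ((1/63)*(-I*√29/58)*4085)*(1/5639)) = 8152 - (11136/6053 - 4085*I*√29/3654*(1/5639)) = 8152 - (11136/6053 - 4085*I*√29/20604906) = 8152 + (-11136/6053 + 4085*I*√29/20604906) = 49332920/6053 + 4085*I*√29/20604906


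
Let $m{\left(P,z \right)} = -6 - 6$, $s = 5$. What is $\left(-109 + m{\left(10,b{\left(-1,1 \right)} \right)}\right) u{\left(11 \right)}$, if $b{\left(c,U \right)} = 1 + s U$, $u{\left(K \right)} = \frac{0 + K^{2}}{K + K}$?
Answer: $- \frac{1331}{2} \approx -665.5$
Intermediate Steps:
$u{\left(K \right)} = \frac{K}{2}$ ($u{\left(K \right)} = \frac{K^{2}}{2 K} = K^{2} \frac{1}{2 K} = \frac{K}{2}$)
$b{\left(c,U \right)} = 1 + 5 U$
$m{\left(P,z \right)} = -12$
$\left(-109 + m{\left(10,b{\left(-1,1 \right)} \right)}\right) u{\left(11 \right)} = \left(-109 - 12\right) \frac{1}{2} \cdot 11 = \left(-121\right) \frac{11}{2} = - \frac{1331}{2}$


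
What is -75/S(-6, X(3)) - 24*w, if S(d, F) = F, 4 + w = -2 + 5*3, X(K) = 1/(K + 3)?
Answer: -666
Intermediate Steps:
X(K) = 1/(3 + K)
w = 9 (w = -4 + (-2 + 5*3) = -4 + (-2 + 15) = -4 + 13 = 9)
-75/S(-6, X(3)) - 24*w = -75/(1/(3 + 3)) - 24*9 = -75/(1/6) - 216 = -75/⅙ - 216 = -75*6 - 216 = -450 - 216 = -666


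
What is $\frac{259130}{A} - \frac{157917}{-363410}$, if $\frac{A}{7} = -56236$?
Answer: $- \frac{4000761302}{17882134165} \approx -0.22373$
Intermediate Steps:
$A = -393652$ ($A = 7 \left(-56236\right) = -393652$)
$\frac{259130}{A} - \frac{157917}{-363410} = \frac{259130}{-393652} - \frac{157917}{-363410} = 259130 \left(- \frac{1}{393652}\right) - - \frac{157917}{363410} = - \frac{129565}{196826} + \frac{157917}{363410} = - \frac{4000761302}{17882134165}$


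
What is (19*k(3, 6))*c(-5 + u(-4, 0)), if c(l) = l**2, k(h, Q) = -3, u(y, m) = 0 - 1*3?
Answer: -3648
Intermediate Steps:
u(y, m) = -3 (u(y, m) = 0 - 3 = -3)
(19*k(3, 6))*c(-5 + u(-4, 0)) = (19*(-3))*(-5 - 3)**2 = -57*(-8)**2 = -57*64 = -3648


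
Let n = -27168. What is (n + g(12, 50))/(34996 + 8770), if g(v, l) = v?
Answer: -13578/21883 ≈ -0.62048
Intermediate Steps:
(n + g(12, 50))/(34996 + 8770) = (-27168 + 12)/(34996 + 8770) = -27156/43766 = -27156*1/43766 = -13578/21883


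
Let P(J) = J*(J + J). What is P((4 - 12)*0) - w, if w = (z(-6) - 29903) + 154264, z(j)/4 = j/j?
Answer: -124365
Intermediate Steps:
z(j) = 4 (z(j) = 4*(j/j) = 4*1 = 4)
w = 124365 (w = (4 - 29903) + 154264 = -29899 + 154264 = 124365)
P(J) = 2*J² (P(J) = J*(2*J) = 2*J²)
P((4 - 12)*0) - w = 2*((4 - 12)*0)² - 1*124365 = 2*(-8*0)² - 124365 = 2*0² - 124365 = 2*0 - 124365 = 0 - 124365 = -124365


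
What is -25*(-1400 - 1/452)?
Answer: 15820025/452 ≈ 35000.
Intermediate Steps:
-25*(-1400 - 1/452) = -25*(-632801/452) = 15820025/452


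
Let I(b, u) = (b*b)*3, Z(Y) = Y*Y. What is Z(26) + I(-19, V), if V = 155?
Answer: 1759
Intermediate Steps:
Z(Y) = Y²
I(b, u) = 3*b² (I(b, u) = b²*3 = 3*b²)
Z(26) + I(-19, V) = 26² + 3*(-19)² = 676 + 3*361 = 676 + 1083 = 1759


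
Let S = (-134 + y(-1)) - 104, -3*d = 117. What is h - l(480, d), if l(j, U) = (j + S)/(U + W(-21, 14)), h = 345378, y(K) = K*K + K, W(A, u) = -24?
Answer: 21759056/63 ≈ 3.4538e+5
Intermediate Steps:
d = -39 (d = -1/3*117 = -39)
y(K) = K + K**2 (y(K) = K**2 + K = K + K**2)
S = -238 (S = (-134 - (1 - 1)) - 104 = (-134 - 1*0) - 104 = (-134 + 0) - 104 = -134 - 104 = -238)
l(j, U) = (-238 + j)/(-24 + U) (l(j, U) = (j - 238)/(U - 24) = (-238 + j)/(-24 + U))
h - l(480, d) = 345378 - (-238 + 480)/(-24 - 39) = 345378 - 242/(-63) = 345378 - (-1)*242/63 = 345378 - 1*(-242/63) = 345378 + 242/63 = 21759056/63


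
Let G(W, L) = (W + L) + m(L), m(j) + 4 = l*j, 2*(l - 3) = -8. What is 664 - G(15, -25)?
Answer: 653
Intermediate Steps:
l = -1 (l = 3 + (1/2)*(-8) = 3 - 4 = -1)
m(j) = -4 - j
G(W, L) = -4 + W (G(W, L) = (W + L) + (-4 - L) = (L + W) + (-4 - L) = -4 + W)
664 - G(15, -25) = 664 - (-4 + 15) = 664 - 1*11 = 664 - 11 = 653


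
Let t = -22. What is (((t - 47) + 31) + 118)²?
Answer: 6400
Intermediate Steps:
(((t - 47) + 31) + 118)² = (((-22 - 47) + 31) + 118)² = ((-69 + 31) + 118)² = (-38 + 118)² = 80² = 6400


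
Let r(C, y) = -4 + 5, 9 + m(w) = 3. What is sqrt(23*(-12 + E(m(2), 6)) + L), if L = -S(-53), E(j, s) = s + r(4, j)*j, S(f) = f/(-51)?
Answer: I*sqrt(720579)/51 ≈ 16.645*I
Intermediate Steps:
m(w) = -6 (m(w) = -9 + 3 = -6)
S(f) = -f/51 (S(f) = f*(-1/51) = -f/51)
r(C, y) = 1
E(j, s) = j + s (E(j, s) = s + 1*j = s + j = j + s)
L = -53/51 (L = -(-1)*(-53)/51 = -1*53/51 = -53/51 ≈ -1.0392)
sqrt(23*(-12 + E(m(2), 6)) + L) = sqrt(23*(-12 + (-6 + 6)) - 53/51) = sqrt(23*(-12 + 0) - 53/51) = sqrt(23*(-12) - 53/51) = sqrt(-276 - 53/51) = sqrt(-14129/51) = I*sqrt(720579)/51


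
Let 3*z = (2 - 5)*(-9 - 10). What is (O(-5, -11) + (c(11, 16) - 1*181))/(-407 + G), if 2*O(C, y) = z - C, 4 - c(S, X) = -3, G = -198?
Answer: 162/605 ≈ 0.26777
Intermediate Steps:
c(S, X) = 7 (c(S, X) = 4 - 1*(-3) = 4 + 3 = 7)
z = 19 (z = ((2 - 5)*(-9 - 10))/3 = (-3*(-19))/3 = (⅓)*57 = 19)
O(C, y) = 19/2 - C/2 (O(C, y) = (19 - C)/2 = 19/2 - C/2)
(O(-5, -11) + (c(11, 16) - 1*181))/(-407 + G) = ((19/2 - ½*(-5)) + (7 - 1*181))/(-407 - 198) = ((19/2 + 5/2) + (7 - 181))/(-605) = (12 - 174)*(-1/605) = -162*(-1/605) = 162/605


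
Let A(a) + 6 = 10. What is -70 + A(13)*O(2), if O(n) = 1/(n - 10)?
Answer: -141/2 ≈ -70.500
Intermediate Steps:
O(n) = 1/(-10 + n)
A(a) = 4 (A(a) = -6 + 10 = 4)
-70 + A(13)*O(2) = -70 + 4/(-10 + 2) = -70 + 4/(-8) = -70 + 4*(-1/8) = -70 - 1/2 = -141/2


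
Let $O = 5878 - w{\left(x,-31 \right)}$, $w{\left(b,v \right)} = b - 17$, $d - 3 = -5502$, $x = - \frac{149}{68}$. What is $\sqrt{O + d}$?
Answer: $\frac{\sqrt{460309}}{34} \approx 19.955$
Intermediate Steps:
$x = - \frac{149}{68}$ ($x = \left(-149\right) \frac{1}{68} = - \frac{149}{68} \approx -2.1912$)
$d = -5499$ ($d = 3 - 5502 = -5499$)
$w{\left(b,v \right)} = -17 + b$
$O = \frac{401009}{68}$ ($O = 5878 - \left(-17 - \frac{149}{68}\right) = 5878 - - \frac{1305}{68} = 5878 + \frac{1305}{68} = \frac{401009}{68} \approx 5897.2$)
$\sqrt{O + d} = \sqrt{\frac{401009}{68} - 5499} = \sqrt{\frac{27077}{68}} = \frac{\sqrt{460309}}{34}$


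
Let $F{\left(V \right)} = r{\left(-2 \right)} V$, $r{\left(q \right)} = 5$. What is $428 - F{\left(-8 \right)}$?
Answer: $468$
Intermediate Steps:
$F{\left(V \right)} = 5 V$
$428 - F{\left(-8 \right)} = 428 - 5 \left(-8\right) = 428 - -40 = 428 + 40 = 468$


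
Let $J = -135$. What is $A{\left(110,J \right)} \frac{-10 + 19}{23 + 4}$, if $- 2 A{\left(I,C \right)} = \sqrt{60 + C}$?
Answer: $- \frac{5 i \sqrt{3}}{6} \approx - 1.4434 i$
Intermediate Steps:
$A{\left(I,C \right)} = - \frac{\sqrt{60 + C}}{2}$
$A{\left(110,J \right)} \frac{-10 + 19}{23 + 4} = - \frac{\sqrt{60 - 135}}{2} \frac{-10 + 19}{23 + 4} = - \frac{\sqrt{-75}}{2} \cdot \frac{9}{27} = - \frac{5 i \sqrt{3}}{2} \cdot 9 \cdot \frac{1}{27} = - \frac{5 i \sqrt{3}}{2} \cdot \frac{1}{3} = - \frac{5 i \sqrt{3}}{6}$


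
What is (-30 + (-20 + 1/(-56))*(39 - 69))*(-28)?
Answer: -15975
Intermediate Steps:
(-30 + (-20 + 1/(-56))*(39 - 69))*(-28) = (-30 + (-20 - 1/56)*(-30))*(-28) = (-30 - 1121/56*(-30))*(-28) = (-30 + 16815/28)*(-28) = (15975/28)*(-28) = -15975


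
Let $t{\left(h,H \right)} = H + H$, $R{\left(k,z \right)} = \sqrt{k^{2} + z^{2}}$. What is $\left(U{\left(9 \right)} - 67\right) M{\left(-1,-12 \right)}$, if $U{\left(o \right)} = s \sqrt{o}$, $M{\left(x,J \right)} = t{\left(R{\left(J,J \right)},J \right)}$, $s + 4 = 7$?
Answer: $1392$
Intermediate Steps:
$s = 3$ ($s = -4 + 7 = 3$)
$t{\left(h,H \right)} = 2 H$
$M{\left(x,J \right)} = 2 J$
$U{\left(o \right)} = 3 \sqrt{o}$
$\left(U{\left(9 \right)} - 67\right) M{\left(-1,-12 \right)} = \left(3 \sqrt{9} - 67\right) 2 \left(-12\right) = \left(3 \cdot 3 - 67\right) \left(-24\right) = \left(9 - 67\right) \left(-24\right) = \left(-58\right) \left(-24\right) = 1392$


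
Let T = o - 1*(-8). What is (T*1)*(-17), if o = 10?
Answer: -306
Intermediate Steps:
T = 18 (T = 10 - 1*(-8) = 10 + 8 = 18)
(T*1)*(-17) = (18*1)*(-17) = 18*(-17) = -306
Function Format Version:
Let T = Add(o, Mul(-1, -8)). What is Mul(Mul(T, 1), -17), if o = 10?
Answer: -306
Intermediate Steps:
T = 18 (T = Add(10, Mul(-1, -8)) = Add(10, 8) = 18)
Mul(Mul(T, 1), -17) = Mul(Mul(18, 1), -17) = Mul(18, -17) = -306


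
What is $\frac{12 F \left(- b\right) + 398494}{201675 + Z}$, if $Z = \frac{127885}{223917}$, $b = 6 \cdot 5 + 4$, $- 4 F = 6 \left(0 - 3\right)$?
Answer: $\frac{44409234693}{22579294430} \approx 1.9668$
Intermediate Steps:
$F = \frac{9}{2}$ ($F = - \frac{6 \left(0 - 3\right)}{4} = - \frac{6 \left(-3\right)}{4} = \left(- \frac{1}{4}\right) \left(-18\right) = \frac{9}{2} \approx 4.5$)
$b = 34$ ($b = 30 + 4 = 34$)
$Z = \frac{127885}{223917}$ ($Z = 127885 \cdot \frac{1}{223917} = \frac{127885}{223917} \approx 0.57113$)
$\frac{12 F \left(- b\right) + 398494}{201675 + Z} = \frac{12 \cdot \frac{9}{2} \left(\left(-1\right) 34\right) + 398494}{201675 + \frac{127885}{223917}} = \frac{54 \left(-34\right) + 398494}{\frac{45158588860}{223917}} = \left(-1836 + 398494\right) \frac{223917}{45158588860} = 396658 \cdot \frac{223917}{45158588860} = \frac{44409234693}{22579294430}$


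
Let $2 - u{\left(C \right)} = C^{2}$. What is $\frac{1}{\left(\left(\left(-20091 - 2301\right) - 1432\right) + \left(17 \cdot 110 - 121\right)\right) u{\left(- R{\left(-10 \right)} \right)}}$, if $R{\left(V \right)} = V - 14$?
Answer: $\frac{1}{12671050} \approx 7.892 \cdot 10^{-8}$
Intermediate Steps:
$R{\left(V \right)} = -14 + V$
$u{\left(C \right)} = 2 - C^{2}$
$\frac{1}{\left(\left(\left(-20091 - 2301\right) - 1432\right) + \left(17 \cdot 110 - 121\right)\right) u{\left(- R{\left(-10 \right)} \right)}} = \frac{1}{\left(\left(\left(-20091 - 2301\right) - 1432\right) + \left(17 \cdot 110 - 121\right)\right) \left(2 - \left(- (-14 - 10)\right)^{2}\right)} = \frac{1}{\left(\left(-22392 - 1432\right) + \left(1870 - 121\right)\right) \left(2 - \left(\left(-1\right) \left(-24\right)\right)^{2}\right)} = \frac{1}{\left(-23824 + 1749\right) \left(2 - 24^{2}\right)} = \frac{1}{\left(-22075\right) \left(2 - 576\right)} = - \frac{1}{22075 \left(2 - 576\right)} = - \frac{1}{22075 \left(-574\right)} = \left(- \frac{1}{22075}\right) \left(- \frac{1}{574}\right) = \frac{1}{12671050}$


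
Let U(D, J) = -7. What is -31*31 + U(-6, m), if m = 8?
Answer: -968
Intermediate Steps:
-31*31 + U(-6, m) = -31*31 - 7 = -961 - 7 = -968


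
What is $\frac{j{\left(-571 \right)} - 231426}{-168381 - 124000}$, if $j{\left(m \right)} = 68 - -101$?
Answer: $\frac{231257}{292381} \approx 0.79094$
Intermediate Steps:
$j{\left(m \right)} = 169$ ($j{\left(m \right)} = 68 + 101 = 169$)
$\frac{j{\left(-571 \right)} - 231426}{-168381 - 124000} = \frac{169 - 231426}{-168381 - 124000} = - \frac{231257}{-292381} = \left(-231257\right) \left(- \frac{1}{292381}\right) = \frac{231257}{292381}$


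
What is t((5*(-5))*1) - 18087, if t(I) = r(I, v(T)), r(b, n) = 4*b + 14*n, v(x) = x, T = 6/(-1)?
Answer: -18271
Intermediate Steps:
T = -6 (T = 6*(-1) = -6)
t(I) = -84 + 4*I (t(I) = 4*I + 14*(-6) = 4*I - 84 = -84 + 4*I)
t((5*(-5))*1) - 18087 = (-84 + 4*((5*(-5))*1)) - 18087 = (-84 + 4*(-25*1)) - 18087 = (-84 + 4*(-25)) - 18087 = (-84 - 100) - 18087 = -184 - 18087 = -18271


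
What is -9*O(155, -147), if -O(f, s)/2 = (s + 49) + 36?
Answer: -1116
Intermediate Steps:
O(f, s) = -170 - 2*s (O(f, s) = -2*((s + 49) + 36) = -2*((49 + s) + 36) = -2*(85 + s) = -170 - 2*s)
-9*O(155, -147) = -9*(-170 - 2*(-147)) = -9*(-170 + 294) = -9*124 = -1116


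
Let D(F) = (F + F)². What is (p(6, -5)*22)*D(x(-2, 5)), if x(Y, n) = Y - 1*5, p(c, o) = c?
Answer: 25872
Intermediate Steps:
x(Y, n) = -5 + Y (x(Y, n) = Y - 5 = -5 + Y)
D(F) = 4*F² (D(F) = (2*F)² = 4*F²)
(p(6, -5)*22)*D(x(-2, 5)) = (6*22)*(4*(-5 - 2)²) = 132*(4*(-7)²) = 132*(4*49) = 132*196 = 25872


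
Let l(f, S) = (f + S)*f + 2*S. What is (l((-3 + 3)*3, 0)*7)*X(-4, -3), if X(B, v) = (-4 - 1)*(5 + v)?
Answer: 0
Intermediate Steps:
X(B, v) = -25 - 5*v (X(B, v) = -5*(5 + v) = -25 - 5*v)
l(f, S) = 2*S + f*(S + f) (l(f, S) = (S + f)*f + 2*S = f*(S + f) + 2*S = 2*S + f*(S + f))
(l((-3 + 3)*3, 0)*7)*X(-4, -3) = ((((-3 + 3)*3)² + 2*0 + 0*((-3 + 3)*3))*7)*(-25 - 5*(-3)) = (((0*3)² + 0 + 0*(0*3))*7)*(-25 + 15) = ((0² + 0 + 0*0)*7)*(-10) = ((0 + 0 + 0)*7)*(-10) = (0*7)*(-10) = 0*(-10) = 0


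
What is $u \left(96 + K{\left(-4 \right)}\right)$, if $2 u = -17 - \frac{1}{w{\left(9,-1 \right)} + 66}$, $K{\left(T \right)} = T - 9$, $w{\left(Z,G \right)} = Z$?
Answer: $- \frac{52954}{75} \approx -706.05$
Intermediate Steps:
$K{\left(T \right)} = -9 + T$
$u = - \frac{638}{75}$ ($u = \frac{-17 - \frac{1}{9 + 66}}{2} = \frac{-17 - \frac{1}{75}}{2} = \frac{1}{2} \left(- \frac{1276}{75}\right) = - \frac{638}{75} \approx -8.5067$)
$u \left(96 + K{\left(-4 \right)}\right) = - \frac{638 \left(96 - 13\right)}{75} = \left(- \frac{638}{75}\right) 83 = - \frac{52954}{75}$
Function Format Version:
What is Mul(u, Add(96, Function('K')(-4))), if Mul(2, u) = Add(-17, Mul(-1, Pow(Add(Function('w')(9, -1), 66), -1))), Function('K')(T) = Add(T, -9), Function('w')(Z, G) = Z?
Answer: Rational(-52954, 75) ≈ -706.05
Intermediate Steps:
Function('K')(T) = Add(-9, T)
u = Rational(-638, 75) (u = Mul(Rational(1, 2), Add(-17, Mul(-1, Pow(Add(9, 66), -1)))) = Mul(Rational(1, 2), Add(-17, Mul(-1, Pow(75, -1)))) = Mul(Rational(1, 2), Add(-17, Mul(-1, Rational(1, 75)))) = Mul(Rational(1, 2), Add(-17, Rational(-1, 75))) = Mul(Rational(1, 2), Rational(-1276, 75)) = Rational(-638, 75) ≈ -8.5067)
Mul(u, Add(96, Function('K')(-4))) = Mul(Rational(-638, 75), Add(96, Add(-9, -4))) = Mul(Rational(-638, 75), Add(96, -13)) = Mul(Rational(-638, 75), 83) = Rational(-52954, 75)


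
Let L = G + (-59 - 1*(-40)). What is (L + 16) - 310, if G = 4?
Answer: -309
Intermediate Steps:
L = -15 (L = 4 + (-59 - 1*(-40)) = 4 + (-59 + 40) = 4 - 19 = -15)
(L + 16) - 310 = (-15 + 16) - 310 = 1 - 310 = -309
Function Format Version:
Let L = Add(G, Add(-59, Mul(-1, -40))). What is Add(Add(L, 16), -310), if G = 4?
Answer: -309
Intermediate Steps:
L = -15 (L = Add(4, Add(-59, Mul(-1, -40))) = Add(4, Add(-59, 40)) = Add(4, -19) = -15)
Add(Add(L, 16), -310) = Add(Add(-15, 16), -310) = Add(1, -310) = -309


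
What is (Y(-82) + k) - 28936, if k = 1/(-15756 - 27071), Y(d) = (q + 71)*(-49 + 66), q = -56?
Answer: -1228321188/42827 ≈ -28681.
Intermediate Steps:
Y(d) = 255 (Y(d) = (-56 + 71)*(-49 + 66) = 15*17 = 255)
k = -1/42827 (k = 1/(-42827) = -1/42827 ≈ -2.3350e-5)
(Y(-82) + k) - 28936 = (255 - 1/42827) - 28936 = 10920884/42827 - 28936 = -1228321188/42827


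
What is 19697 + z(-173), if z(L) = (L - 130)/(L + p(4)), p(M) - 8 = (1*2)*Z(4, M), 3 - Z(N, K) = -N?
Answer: 2974550/151 ≈ 19699.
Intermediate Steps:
Z(N, K) = 3 + N (Z(N, K) = 3 - (-1)*N = 3 + N)
p(M) = 22 (p(M) = 8 + (1*2)*(3 + 4) = 8 + 2*7 = 8 + 14 = 22)
z(L) = (-130 + L)/(22 + L) (z(L) = (L - 130)/(L + 22) = (-130 + L)/(22 + L))
19697 + z(-173) = 19697 + (-130 - 173)/(22 - 173) = 19697 - 303/(-151) = 19697 - 1/151*(-303) = 19697 + 303/151 = 2974550/151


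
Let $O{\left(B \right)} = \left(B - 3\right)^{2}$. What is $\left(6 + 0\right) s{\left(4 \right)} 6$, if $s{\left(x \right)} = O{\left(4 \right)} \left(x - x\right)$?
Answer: $0$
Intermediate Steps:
$O{\left(B \right)} = \left(-3 + B\right)^{2}$
$s{\left(x \right)} = 0$ ($s{\left(x \right)} = \left(-3 + 4\right)^{2} \left(x - x\right) = 1^{2} \cdot 0 = 1 \cdot 0 = 0$)
$\left(6 + 0\right) s{\left(4 \right)} 6 = \left(6 + 0\right) 0 \cdot 6 = 6 \cdot 0 \cdot 6 = 0 \cdot 6 = 0$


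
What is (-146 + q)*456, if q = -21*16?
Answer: -219792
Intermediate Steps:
q = -336
(-146 + q)*456 = (-146 - 336)*456 = -482*456 = -219792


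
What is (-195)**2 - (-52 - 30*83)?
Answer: 40567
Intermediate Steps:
(-195)**2 - (-52 - 30*83) = 38025 - (-52 - 2490) = 38025 - 1*(-2542) = 38025 + 2542 = 40567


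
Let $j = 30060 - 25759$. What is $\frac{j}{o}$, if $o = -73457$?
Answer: $- \frac{253}{4321} \approx -0.058551$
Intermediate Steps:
$j = 4301$ ($j = 30060 - 25759 = 4301$)
$\frac{j}{o} = \frac{4301}{-73457} = 4301 \left(- \frac{1}{73457}\right) = - \frac{253}{4321}$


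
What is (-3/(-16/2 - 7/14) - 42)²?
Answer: 501264/289 ≈ 1734.5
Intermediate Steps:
(-3/(-16/2 - 7/14) - 42)² = (-3/(-16*½ - 7*1/14) - 42)² = (-3/(-8 - ½) - 42)² = (-3/(-17/2) - 42)² = (-3*(-2/17) - 42)² = (6/17 - 42)² = (-708/17)² = 501264/289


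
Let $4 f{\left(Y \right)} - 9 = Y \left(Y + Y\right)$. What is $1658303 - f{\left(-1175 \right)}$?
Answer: $\frac{3871953}{4} \approx 9.6799 \cdot 10^{5}$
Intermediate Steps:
$f{\left(Y \right)} = \frac{9}{4} + \frac{Y^{2}}{2}$ ($f{\left(Y \right)} = \frac{9}{4} + \frac{Y \left(Y + Y\right)}{4} = \frac{9}{4} + \frac{Y 2 Y}{4} = \frac{9}{4} + \frac{2 Y^{2}}{4} = \frac{9}{4} + \frac{Y^{2}}{2}$)
$1658303 - f{\left(-1175 \right)} = 1658303 - \left(\frac{9}{4} + \frac{\left(-1175\right)^{2}}{2}\right) = 1658303 - \left(\frac{9}{4} + \frac{1}{2} \cdot 1380625\right) = 1658303 - \left(\frac{9}{4} + \frac{1380625}{2}\right) = 1658303 - \frac{2761259}{4} = \frac{3871953}{4}$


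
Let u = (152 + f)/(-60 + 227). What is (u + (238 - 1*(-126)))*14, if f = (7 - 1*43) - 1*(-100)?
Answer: 854056/167 ≈ 5114.1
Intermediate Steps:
f = 64 (f = (7 - 43) + 100 = -36 + 100 = 64)
u = 216/167 (u = (152 + 64)/(-60 + 227) = 216/167 ≈ 1.2934)
(u + (238 - 1*(-126)))*14 = (216/167 + (238 - 1*(-126)))*14 = (216/167 + (238 + 126))*14 = (216/167 + 364)*14 = (61004/167)*14 = 854056/167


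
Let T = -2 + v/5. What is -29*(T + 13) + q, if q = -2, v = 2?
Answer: -1663/5 ≈ -332.60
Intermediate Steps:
T = -8/5 (T = -2 + 2/5 = -8/5 ≈ -1.6000)
-29*(T + 13) + q = -29*(-8/5 + 13) - 2 = -29*57/5 - 2 = -1653/5 - 2 = -1663/5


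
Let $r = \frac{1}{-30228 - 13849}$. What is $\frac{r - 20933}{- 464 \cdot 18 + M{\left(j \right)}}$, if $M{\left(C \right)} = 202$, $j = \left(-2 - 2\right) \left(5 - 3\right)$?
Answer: $\frac{461331921}{179613775} \approx 2.5685$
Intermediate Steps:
$j = -8$ ($j = \left(-2 - 2\right) 2 = \left(-4\right) 2 = -8$)
$r = - \frac{1}{44077}$ ($r = \frac{1}{-44077} = - \frac{1}{44077} \approx -2.2688 \cdot 10^{-5}$)
$\frac{r - 20933}{- 464 \cdot 18 + M{\left(j \right)}} = \frac{- \frac{1}{44077} - 20933}{- 464 \cdot 18 + 202} = - \frac{922663842}{44077 \left(\left(-1\right) 8352 + 202\right)} = - \frac{922663842}{44077 \left(-8352 + 202\right)} = - \frac{922663842}{44077 \left(-8150\right)} = \left(- \frac{922663842}{44077}\right) \left(- \frac{1}{8150}\right) = \frac{461331921}{179613775}$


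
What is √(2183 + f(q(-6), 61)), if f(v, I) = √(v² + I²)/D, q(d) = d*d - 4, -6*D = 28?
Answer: √(427868 - 42*√4745)/14 ≈ 46.564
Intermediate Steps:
D = -14/3 (D = -⅙*28 = -14/3 ≈ -4.6667)
q(d) = -4 + d² (q(d) = d² - 4 = -4 + d²)
f(v, I) = -3*√(I² + v²)/14 (f(v, I) = √(v² + I²)/(-14/3) = √(I² + v²)*(-3/14) = -3*√(I² + v²)/14)
√(2183 + f(q(-6), 61)) = √(2183 - 3*√(61² + (-4 + (-6)²)²)/14) = √(2183 - 3*√(3721 + (-4 + 36)²)/14) = √(2183 - 3*√(3721 + 32²)/14) = √(2183 - 3*√(3721 + 1024)/14) = √(2183 - 3*√4745/14)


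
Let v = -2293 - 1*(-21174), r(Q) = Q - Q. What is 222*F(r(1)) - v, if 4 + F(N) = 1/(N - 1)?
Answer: -19991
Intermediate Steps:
r(Q) = 0
F(N) = -4 + 1/(-1 + N) (F(N) = -4 + 1/(N - 1) = -4 + 1/(-1 + N))
v = 18881 (v = -2293 + 21174 = 18881)
222*F(r(1)) - v = 222*((5 - 4*0)/(-1 + 0)) - 1*18881 = 222*((5 + 0)/(-1)) - 18881 = 222*(-1*5) - 18881 = 222*(-5) - 18881 = -1110 - 18881 = -19991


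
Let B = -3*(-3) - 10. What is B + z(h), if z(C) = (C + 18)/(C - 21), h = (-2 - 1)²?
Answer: -13/4 ≈ -3.2500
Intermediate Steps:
h = 9 (h = (-3)² = 9)
z(C) = (18 + C)/(-21 + C)
B = -1 (B = 9 - 10 = -1)
B + z(h) = -1 + (18 + 9)/(-21 + 9) = -1 + 27/(-12) = -1 - 1/12*27 = -1 - 9/4 = -13/4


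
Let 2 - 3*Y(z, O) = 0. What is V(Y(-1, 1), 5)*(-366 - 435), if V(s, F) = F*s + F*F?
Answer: -22695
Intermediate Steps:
Y(z, O) = ⅔ (Y(z, O) = ⅔ - ⅓*0 = ⅔ + 0 = ⅔)
V(s, F) = F² + F*s (V(s, F) = F*s + F² = F² + F*s)
V(Y(-1, 1), 5)*(-366 - 435) = (5*(5 + ⅔))*(-366 - 435) = (5*(17/3))*(-801) = (85/3)*(-801) = -22695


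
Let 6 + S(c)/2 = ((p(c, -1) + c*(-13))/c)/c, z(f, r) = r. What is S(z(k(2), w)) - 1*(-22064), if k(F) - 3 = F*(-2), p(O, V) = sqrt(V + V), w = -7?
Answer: 154390/7 + 2*I*sqrt(2)/49 ≈ 22056.0 + 0.057723*I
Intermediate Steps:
p(O, V) = sqrt(2)*sqrt(V) (p(O, V) = sqrt(2*V) = sqrt(2)*sqrt(V))
k(F) = 3 - 2*F (k(F) = 3 + F*(-2) = 3 - 2*F)
S(c) = -12 + 2*(-13*c + I*sqrt(2))/c**2 (S(c) = -12 + 2*(((sqrt(2)*sqrt(-1) + c*(-13))/c)/c) = -12 + 2*(((sqrt(2)*I - 13*c)/c)/c) = -12 + 2*(((I*sqrt(2) - 13*c)/c)/c) = -12 + 2*(((-13*c + I*sqrt(2))/c)/c) = -12 + 2*((-13*c + I*sqrt(2))/c**2) = -12 + 2*(-13*c + I*sqrt(2))/c**2)
S(z(k(2), w)) - 1*(-22064) = (-12 - 26/(-7) + 2*I*sqrt(2)/(-7)**2) - 1*(-22064) = (-12 - 26*(-1/7) + 2*I*sqrt(2)*(1/49)) + 22064 = (-12 + 26/7 + 2*I*sqrt(2)/49) + 22064 = (-58/7 + 2*I*sqrt(2)/49) + 22064 = 154390/7 + 2*I*sqrt(2)/49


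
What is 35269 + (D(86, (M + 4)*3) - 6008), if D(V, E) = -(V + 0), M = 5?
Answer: 29175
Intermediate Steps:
D(V, E) = -V
35269 + (D(86, (M + 4)*3) - 6008) = 35269 + (-1*86 - 6008) = 35269 + (-86 - 6008) = 35269 - 6094 = 29175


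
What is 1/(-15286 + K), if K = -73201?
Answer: -1/88487 ≈ -1.1301e-5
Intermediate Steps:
1/(-15286 + K) = 1/(-15286 - 73201) = 1/(-88487) = -1/88487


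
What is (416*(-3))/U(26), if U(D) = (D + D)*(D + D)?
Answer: -6/13 ≈ -0.46154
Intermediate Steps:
U(D) = 4*D² (U(D) = (2*D)*(2*D) = 4*D²)
(416*(-3))/U(26) = (416*(-3))/((4*26²)) = -1248/(4*676) = -1248/2704 = -1248*1/2704 = -6/13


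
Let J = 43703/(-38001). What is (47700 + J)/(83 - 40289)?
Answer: -1812603997/1527868206 ≈ -1.1864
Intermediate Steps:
J = -43703/38001 (J = 43703*(-1/38001) = -43703/38001 ≈ -1.1500)
(47700 + J)/(83 - 40289) = (47700 - 43703/38001)/(83 - 40289) = (1812603997/38001)/(-40206) = (1812603997/38001)*(-1/40206) = -1812603997/1527868206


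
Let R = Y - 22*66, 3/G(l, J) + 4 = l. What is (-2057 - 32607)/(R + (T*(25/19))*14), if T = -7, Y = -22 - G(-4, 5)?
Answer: 5268928/243591 ≈ 21.630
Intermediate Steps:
G(l, J) = 3/(-4 + l)
Y = -173/8 (Y = -22 - 3/(-4 - 4) = -22 - 3/(-8) = -22 - 3*(-1)/8 = -22 - 1*(-3/8) = -22 + 3/8 = -173/8 ≈ -21.625)
R = -11789/8 (R = -173/8 - 22*66 = -173/8 - 1452 = -11789/8 ≈ -1473.6)
(-2057 - 32607)/(R + (T*(25/19))*14) = (-2057 - 32607)/(-11789/8 - 175/19*14) = -34664/(-11789/8 - 175/19*14) = -34664/(-11789/8 - 2450/19) = -34664/(-243591/152) = -34664*(-152/243591) = 5268928/243591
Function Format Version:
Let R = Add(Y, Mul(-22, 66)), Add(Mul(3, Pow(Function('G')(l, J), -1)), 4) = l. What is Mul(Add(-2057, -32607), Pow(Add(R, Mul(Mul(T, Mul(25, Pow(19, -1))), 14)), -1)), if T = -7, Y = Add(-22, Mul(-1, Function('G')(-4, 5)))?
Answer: Rational(5268928, 243591) ≈ 21.630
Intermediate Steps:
Function('G')(l, J) = Mul(3, Pow(Add(-4, l), -1))
Y = Rational(-173, 8) (Y = Add(-22, Mul(-1, Mul(3, Pow(Add(-4, -4), -1)))) = Add(-22, Mul(-1, Mul(3, Pow(-8, -1)))) = Add(-22, Mul(-1, Mul(3, Rational(-1, 8)))) = Add(-22, Mul(-1, Rational(-3, 8))) = Add(-22, Rational(3, 8)) = Rational(-173, 8) ≈ -21.625)
R = Rational(-11789, 8) (R = Add(Rational(-173, 8), Mul(-22, 66)) = Add(Rational(-173, 8), -1452) = Rational(-11789, 8) ≈ -1473.6)
Mul(Add(-2057, -32607), Pow(Add(R, Mul(Mul(T, Mul(25, Pow(19, -1))), 14)), -1)) = Mul(Add(-2057, -32607), Pow(Add(Rational(-11789, 8), Mul(Mul(-7, Mul(25, Pow(19, -1))), 14)), -1)) = Mul(-34664, Pow(Add(Rational(-11789, 8), Mul(Mul(-7, Mul(25, Rational(1, 19))), 14)), -1)) = Mul(-34664, Pow(Add(Rational(-11789, 8), Mul(Mul(-7, Rational(25, 19)), 14)), -1)) = Mul(-34664, Pow(Add(Rational(-11789, 8), Mul(Rational(-175, 19), 14)), -1)) = Mul(-34664, Pow(Add(Rational(-11789, 8), Rational(-2450, 19)), -1)) = Mul(-34664, Pow(Rational(-243591, 152), -1)) = Mul(-34664, Rational(-152, 243591)) = Rational(5268928, 243591)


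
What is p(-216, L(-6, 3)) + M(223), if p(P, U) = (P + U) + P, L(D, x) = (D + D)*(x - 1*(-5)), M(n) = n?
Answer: -305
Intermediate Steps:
L(D, x) = 2*D*(5 + x) (L(D, x) = (2*D)*(x + 5) = (2*D)*(5 + x) = 2*D*(5 + x))
p(P, U) = U + 2*P
p(-216, L(-6, 3)) + M(223) = (2*(-6)*(5 + 3) + 2*(-216)) + 223 = (2*(-6)*8 - 432) + 223 = (-96 - 432) + 223 = -528 + 223 = -305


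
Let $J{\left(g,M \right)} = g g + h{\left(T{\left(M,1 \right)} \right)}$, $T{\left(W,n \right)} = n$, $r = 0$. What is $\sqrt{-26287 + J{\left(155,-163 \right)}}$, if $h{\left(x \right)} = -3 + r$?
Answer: $i \sqrt{2265} \approx 47.592 i$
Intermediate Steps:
$h{\left(x \right)} = -3$ ($h{\left(x \right)} = -3 + 0 = -3$)
$J{\left(g,M \right)} = -3 + g^{2}$ ($J{\left(g,M \right)} = g g - 3 = g^{2} - 3 = -3 + g^{2}$)
$\sqrt{-26287 + J{\left(155,-163 \right)}} = \sqrt{-26287 - \left(3 - 155^{2}\right)} = \sqrt{-26287 + \left(-3 + 24025\right)} = \sqrt{-26287 + 24022} = \sqrt{-2265} = i \sqrt{2265}$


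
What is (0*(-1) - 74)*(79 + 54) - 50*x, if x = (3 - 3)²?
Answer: -9842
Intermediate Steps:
x = 0 (x = 0² = 0)
(0*(-1) - 74)*(79 + 54) - 50*x = (0*(-1) - 74)*(79 + 54) - 50*0 = (0 - 74)*133 + 0 = -74*133 + 0 = -9842 + 0 = -9842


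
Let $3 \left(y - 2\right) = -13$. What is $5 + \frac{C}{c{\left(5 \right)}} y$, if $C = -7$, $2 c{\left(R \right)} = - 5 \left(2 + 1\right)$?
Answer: $\frac{127}{45} \approx 2.8222$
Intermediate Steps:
$c{\left(R \right)} = - \frac{15}{2}$ ($c{\left(R \right)} = \frac{\left(-5\right) \left(2 + 1\right)}{2} = \frac{\left(-5\right) 3}{2} = \frac{1}{2} \left(-15\right) = - \frac{15}{2}$)
$y = - \frac{7}{3}$ ($y = 2 + \frac{1}{3} \left(-13\right) = 2 - \frac{13}{3} = - \frac{7}{3} \approx -2.3333$)
$5 + \frac{C}{c{\left(5 \right)}} y = 5 + - \frac{7}{- \frac{15}{2}} \left(- \frac{7}{3}\right) = 5 + \left(-7\right) \left(- \frac{2}{15}\right) \left(- \frac{7}{3}\right) = 5 + \frac{14}{15} \left(- \frac{7}{3}\right) = 5 - \frac{98}{45} = \frac{127}{45}$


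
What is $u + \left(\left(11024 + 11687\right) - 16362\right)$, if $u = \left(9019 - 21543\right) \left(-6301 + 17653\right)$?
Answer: $-142166099$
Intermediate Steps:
$u = -142172448$ ($u = \left(-12524\right) 11352 = -142172448$)
$u + \left(\left(11024 + 11687\right) - 16362\right) = -142172448 + \left(\left(11024 + 11687\right) - 16362\right) = -142172448 + \left(22711 - 16362\right) = -142172448 + 6349 = -142166099$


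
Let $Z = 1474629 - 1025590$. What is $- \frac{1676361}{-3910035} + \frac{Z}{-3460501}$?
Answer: $\frac{1348430236832}{4510226675845} \approx 0.29897$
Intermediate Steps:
$Z = 449039$
$- \frac{1676361}{-3910035} + \frac{Z}{-3460501} = - \frac{1676361}{-3910035} + \frac{449039}{-3460501} = \left(-1676361\right) \left(- \frac{1}{3910035}\right) + 449039 \left(- \frac{1}{3460501}\right) = \frac{558787}{1303345} - \frac{449039}{3460501} = \frac{1348430236832}{4510226675845}$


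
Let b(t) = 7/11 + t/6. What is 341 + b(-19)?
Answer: 22339/66 ≈ 338.47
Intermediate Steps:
b(t) = 7/11 + t/6 (b(t) = 7*(1/11) + t*(⅙) = 7/11 + t/6)
341 + b(-19) = 341 + (7/11 + (⅙)*(-19)) = 341 + (7/11 - 19/6) = 341 - 167/66 = 22339/66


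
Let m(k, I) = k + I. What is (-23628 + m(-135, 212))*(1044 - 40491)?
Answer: 929016297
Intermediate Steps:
m(k, I) = I + k
(-23628 + m(-135, 212))*(1044 - 40491) = (-23628 + (212 - 135))*(1044 - 40491) = (-23628 + 77)*(-39447) = -23551*(-39447) = 929016297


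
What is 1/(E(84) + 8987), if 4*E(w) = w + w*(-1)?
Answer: 1/8987 ≈ 0.00011127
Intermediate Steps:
E(w) = 0 (E(w) = (w + w*(-1))/4 = (w - w)/4 = (1/4)*0 = 0)
1/(E(84) + 8987) = 1/(0 + 8987) = 1/8987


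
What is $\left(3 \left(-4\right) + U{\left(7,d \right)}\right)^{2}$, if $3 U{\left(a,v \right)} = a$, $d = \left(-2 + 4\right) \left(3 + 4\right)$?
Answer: $\frac{841}{9} \approx 93.444$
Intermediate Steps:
$d = 14$ ($d = 2 \cdot 7 = 14$)
$U{\left(a,v \right)} = \frac{a}{3}$
$\left(3 \left(-4\right) + U{\left(7,d \right)}\right)^{2} = \left(3 \left(-4\right) + \frac{1}{3} \cdot 7\right)^{2} = \left(-12 + \frac{7}{3}\right)^{2} = \left(- \frac{29}{3}\right)^{2} = \frac{841}{9}$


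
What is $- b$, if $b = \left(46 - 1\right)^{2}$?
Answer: $-2025$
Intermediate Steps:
$b = 2025$ ($b = 45^{2} = 2025$)
$- b = \left(-1\right) 2025 = -2025$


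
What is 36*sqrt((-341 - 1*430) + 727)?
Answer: 72*I*sqrt(11) ≈ 238.8*I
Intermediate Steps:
36*sqrt((-341 - 1*430) + 727) = 36*sqrt((-341 - 430) + 727) = 36*sqrt(-771 + 727) = 36*sqrt(-44) = 36*(2*I*sqrt(11)) = 72*I*sqrt(11)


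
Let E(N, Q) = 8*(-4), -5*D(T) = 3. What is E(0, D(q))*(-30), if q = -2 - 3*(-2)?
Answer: 960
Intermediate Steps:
q = 4 (q = -2 + 6 = 4)
D(T) = -3/5 (D(T) = -1/5*3 = -3/5)
E(N, Q) = -32
E(0, D(q))*(-30) = -32*(-30) = 960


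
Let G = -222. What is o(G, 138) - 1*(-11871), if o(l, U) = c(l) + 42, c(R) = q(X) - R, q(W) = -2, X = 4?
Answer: 12133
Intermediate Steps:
c(R) = -2 - R
o(l, U) = 40 - l (o(l, U) = (-2 - l) + 42 = 40 - l)
o(G, 138) - 1*(-11871) = (40 - 1*(-222)) - 1*(-11871) = (40 + 222) + 11871 = 262 + 11871 = 12133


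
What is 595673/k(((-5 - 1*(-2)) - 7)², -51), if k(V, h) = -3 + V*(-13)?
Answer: -595673/1303 ≈ -457.15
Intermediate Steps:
k(V, h) = -3 - 13*V
595673/k(((-5 - 1*(-2)) - 7)², -51) = 595673/(-3 - 13*((-5 - 1*(-2)) - 7)²) = 595673/(-3 - 13*((-5 + 2) - 7)²) = 595673/(-3 - 13*(-3 - 7)²) = 595673/(-3 - 13*(-10)²) = 595673/(-3 - 13*100) = 595673/(-3 - 1300) = 595673/(-1303) = 595673*(-1/1303) = -595673/1303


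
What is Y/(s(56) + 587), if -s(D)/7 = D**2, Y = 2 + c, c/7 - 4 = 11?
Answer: -107/21365 ≈ -0.0050082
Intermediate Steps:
c = 105 (c = 28 + 7*11 = 28 + 77 = 105)
Y = 107 (Y = 2 + 105 = 107)
s(D) = -7*D**2
Y/(s(56) + 587) = 107/(-7*56**2 + 587) = 107/(-7*3136 + 587) = 107/(-21952 + 587) = 107/(-21365) = -1/21365*107 = -107/21365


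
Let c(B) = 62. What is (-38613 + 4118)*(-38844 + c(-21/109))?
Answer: 1337785090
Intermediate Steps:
(-38613 + 4118)*(-38844 + c(-21/109)) = (-38613 + 4118)*(-38844 + 62) = -34495*(-38782) = 1337785090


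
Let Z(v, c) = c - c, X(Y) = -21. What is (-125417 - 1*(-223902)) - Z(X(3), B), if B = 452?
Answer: 98485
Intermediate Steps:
Z(v, c) = 0
(-125417 - 1*(-223902)) - Z(X(3), B) = (-125417 - 1*(-223902)) - 1*0 = (-125417 + 223902) + 0 = 98485 + 0 = 98485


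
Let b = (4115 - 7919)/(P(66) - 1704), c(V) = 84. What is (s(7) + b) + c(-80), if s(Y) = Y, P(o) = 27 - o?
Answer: 54139/581 ≈ 93.182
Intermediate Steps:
b = 1268/581 (b = (4115 - 7919)/((27 - 1*66) - 1704) = -3804/((27 - 66) - 1704) = -3804/(-39 - 1704) = -3804/(-1743) = -3804*(-1/1743) = 1268/581 ≈ 2.1824)
(s(7) + b) + c(-80) = (7 + 1268/581) + 84 = 5335/581 + 84 = 54139/581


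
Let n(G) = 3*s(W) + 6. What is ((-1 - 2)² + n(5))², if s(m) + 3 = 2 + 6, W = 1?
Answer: 900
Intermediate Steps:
s(m) = 5 (s(m) = -3 + (2 + 6) = -3 + 8 = 5)
n(G) = 21 (n(G) = 3*5 + 6 = 15 + 6 = 21)
((-1 - 2)² + n(5))² = ((-1 - 2)² + 21)² = ((-3)² + 21)² = (9 + 21)² = 30² = 900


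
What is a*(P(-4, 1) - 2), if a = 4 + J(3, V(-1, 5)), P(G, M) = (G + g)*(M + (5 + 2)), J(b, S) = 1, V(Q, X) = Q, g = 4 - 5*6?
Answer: -1210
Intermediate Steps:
g = -26 (g = 4 - 30 = -26)
P(G, M) = (-26 + G)*(7 + M) (P(G, M) = (G - 26)*(M + (5 + 2)) = (-26 + G)*(M + 7) = (-26 + G)*(7 + M))
a = 5 (a = 4 + 1 = 5)
a*(P(-4, 1) - 2) = 5*((-182 - 26*1 + 7*(-4) - 4*1) - 2) = 5*((-182 - 26 - 28 - 4) - 2) = 5*(-240 - 2) = 5*(-242) = -1210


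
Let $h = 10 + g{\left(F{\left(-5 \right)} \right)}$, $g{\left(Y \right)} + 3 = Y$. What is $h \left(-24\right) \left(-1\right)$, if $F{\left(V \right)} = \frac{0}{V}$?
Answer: $168$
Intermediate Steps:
$F{\left(V \right)} = 0$
$g{\left(Y \right)} = -3 + Y$
$h = 7$ ($h = 10 + \left(-3 + 0\right) = 10 - 3 = 7$)
$h \left(-24\right) \left(-1\right) = 7 \left(-24\right) \left(-1\right) = \left(-168\right) \left(-1\right) = 168$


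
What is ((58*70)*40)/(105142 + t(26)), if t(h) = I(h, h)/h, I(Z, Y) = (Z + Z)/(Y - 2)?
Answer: 389760/252341 ≈ 1.5446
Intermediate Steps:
I(Z, Y) = 2*Z/(-2 + Y) (I(Z, Y) = (2*Z)/(-2 + Y) = 2*Z/(-2 + Y))
t(h) = 2/(-2 + h) (t(h) = (2*h/(-2 + h))/h = 2/(-2 + h))
((58*70)*40)/(105142 + t(26)) = ((58*70)*40)/(105142 + 2/(-2 + 26)) = (4060*40)/(105142 + 2/24) = 162400/(105142 + 2*(1/24)) = 162400/(105142 + 1/12) = 162400/(1261705/12) = 162400*(12/1261705) = 389760/252341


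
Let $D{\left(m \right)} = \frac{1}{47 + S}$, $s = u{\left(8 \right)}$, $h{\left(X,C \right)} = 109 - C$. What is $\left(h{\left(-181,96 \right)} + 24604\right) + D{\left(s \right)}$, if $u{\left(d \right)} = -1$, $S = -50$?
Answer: $\frac{73850}{3} \approx 24617.0$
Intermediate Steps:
$s = -1$
$D{\left(m \right)} = - \frac{1}{3}$ ($D{\left(m \right)} = \frac{1}{47 - 50} = \frac{1}{-3} = - \frac{1}{3}$)
$\left(h{\left(-181,96 \right)} + 24604\right) + D{\left(s \right)} = \left(\left(109 - 96\right) + 24604\right) - \frac{1}{3} = \left(13 + 24604\right) - \frac{1}{3} = 24617 - \frac{1}{3} = \frac{73850}{3}$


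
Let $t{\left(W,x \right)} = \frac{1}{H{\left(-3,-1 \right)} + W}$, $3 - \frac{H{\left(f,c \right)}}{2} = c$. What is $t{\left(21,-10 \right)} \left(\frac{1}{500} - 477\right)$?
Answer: $- \frac{238499}{14500} \approx -16.448$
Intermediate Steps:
$H{\left(f,c \right)} = 6 - 2 c$
$t{\left(W,x \right)} = \frac{1}{8 + W}$ ($t{\left(W,x \right)} = \frac{1}{\left(6 - -2\right) + W} = \frac{1}{\left(6 + 2\right) + W} = \frac{1}{8 + W}$)
$t{\left(21,-10 \right)} \left(\frac{1}{500} - 477\right) = \frac{\frac{1}{500} - 477}{8 + 21} = \frac{\frac{1}{500} - 477}{29} = \frac{1}{29} \left(- \frac{238499}{500}\right) = - \frac{238499}{14500}$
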